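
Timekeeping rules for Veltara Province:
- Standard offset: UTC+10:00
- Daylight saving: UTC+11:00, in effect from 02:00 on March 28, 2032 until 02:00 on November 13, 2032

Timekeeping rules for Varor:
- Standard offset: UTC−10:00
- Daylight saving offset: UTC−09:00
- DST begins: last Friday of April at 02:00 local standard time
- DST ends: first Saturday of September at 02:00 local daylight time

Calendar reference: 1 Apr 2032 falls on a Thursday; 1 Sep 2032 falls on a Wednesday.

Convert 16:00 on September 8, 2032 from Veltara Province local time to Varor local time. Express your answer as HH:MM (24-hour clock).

19:00

September 8, 2032 falls between 28 March and 13 November, so daylight saving is in effect and Veltara Province is at UTC+11:00.
16:00 Veltara Province − 11h = 05:00 UTC.
1 April 2032 is a Thursday, so Fridays fall on 2, 9, 16, 23, 30; the last is April 30.
1 September 2032 is a Wednesday, so the first Saturday is September 4.
At the standard offset (UTC−10:00), 05:00 UTC − 10h = 19:00 Varor standard time (rolling into the previous day, 7 September 2032).
The standard-time date in Varor, September 7, 2032, is outside the daylight-saving period (30 April – 4 September), so Varor is on standard time, UTC−10:00.
05:00 UTC − 10h = 19:00 Varor (rolling into the previous day, 7 September 2032).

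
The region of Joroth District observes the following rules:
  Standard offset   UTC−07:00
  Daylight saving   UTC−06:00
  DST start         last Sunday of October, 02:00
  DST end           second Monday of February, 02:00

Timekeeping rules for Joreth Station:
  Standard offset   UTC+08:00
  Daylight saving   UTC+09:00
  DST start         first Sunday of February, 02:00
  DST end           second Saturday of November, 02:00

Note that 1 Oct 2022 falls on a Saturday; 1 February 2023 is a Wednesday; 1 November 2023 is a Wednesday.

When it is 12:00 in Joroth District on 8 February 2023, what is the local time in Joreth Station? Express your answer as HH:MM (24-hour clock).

03:00

1 October 2022 is a Saturday, so Sundays fall on 2, 9, 16, 23, 30; the last is October 30.
1 February 2023 is a Wednesday, so the first Monday is February 6 and the second is February 13.
8 February 2023 falls between 30 October 2022 and 13 February 2023, so daylight saving is in effect and Joroth District is at UTC−06:00.
12:00 Joroth District + 6h = 18:00 UTC.
1 February 2023 is a Wednesday, so the first Sunday is February 5.
1 November 2023 is a Wednesday, so the first Saturday is November 4 and the second is November 11.
At the standard offset (UTC+08:00), 18:00 UTC + 8h = 02:00 Joreth Station standard time (rolling into the next day, 9 February 2023).
The standard-time date in Joreth Station, 9 February 2023, lies within the daylight-saving period (5 February – 11 November), so Joreth Station is on daylight time, UTC+09:00.
18:00 UTC + 9h = 03:00 Joreth Station (rolling into the next day, 9 February 2023).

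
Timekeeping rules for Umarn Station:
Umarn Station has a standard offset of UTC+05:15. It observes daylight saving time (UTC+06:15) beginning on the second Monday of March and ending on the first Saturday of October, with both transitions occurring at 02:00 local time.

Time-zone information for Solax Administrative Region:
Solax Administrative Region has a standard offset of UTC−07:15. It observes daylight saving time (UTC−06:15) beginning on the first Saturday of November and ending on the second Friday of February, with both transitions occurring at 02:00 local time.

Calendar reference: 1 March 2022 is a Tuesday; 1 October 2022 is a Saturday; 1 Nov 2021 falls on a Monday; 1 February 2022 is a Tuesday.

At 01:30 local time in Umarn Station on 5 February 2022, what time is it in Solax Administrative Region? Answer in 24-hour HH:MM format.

1 March 2022 is a Tuesday, so the first Monday is March 7 and the second is March 14.
1 October 2022 is a Saturday, so the first Saturday is October 1.
5 February 2022 does not fall between 14 March and 1 October, so daylight saving is not in effect and Umarn Station is at UTC+05:15.
01:30 Umarn Station − 5h15m = 20:15 UTC (rolling into the previous day, 4 February 2022).
1 November 2021 is a Monday, so the first Saturday is November 6.
1 February 2022 is a Tuesday, so the first Friday is February 4 and the second is February 11.
At the standard offset (UTC−07:15), 20:15 UTC − 7h15m = 13:00 Solax Administrative Region standard time.
Daylight saving runs 6 November 2021 – 11 February 2022; the standard-time date in Solax Administrative Region, 4 February 2022, is inside that window, so Solax Administrative Region is at UTC−06:15.
20:15 UTC − 6h15m = 14:00 Solax Administrative Region.

14:00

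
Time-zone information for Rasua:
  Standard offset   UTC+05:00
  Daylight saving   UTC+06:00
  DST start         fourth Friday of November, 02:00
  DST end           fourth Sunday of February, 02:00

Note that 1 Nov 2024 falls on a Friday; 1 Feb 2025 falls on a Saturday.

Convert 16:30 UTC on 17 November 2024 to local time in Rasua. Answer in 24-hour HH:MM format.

21:30

1 November 2024 is a Friday, so the first Friday is November 1 and the fourth is November 22.
1 February 2025 is a Saturday, so the first Sunday is February 2 and the fourth is February 23.
At the standard offset (UTC+05:00), 16:30 UTC + 5h = 21:30 Rasua standard time.
Daylight saving runs 22 November 2024 – 23 February 2025; the standard-time date in Rasua, 17 November 2024, is outside that window, so Rasua is on standard time at UTC+05:00.
16:30 UTC + 5h = 21:30 local.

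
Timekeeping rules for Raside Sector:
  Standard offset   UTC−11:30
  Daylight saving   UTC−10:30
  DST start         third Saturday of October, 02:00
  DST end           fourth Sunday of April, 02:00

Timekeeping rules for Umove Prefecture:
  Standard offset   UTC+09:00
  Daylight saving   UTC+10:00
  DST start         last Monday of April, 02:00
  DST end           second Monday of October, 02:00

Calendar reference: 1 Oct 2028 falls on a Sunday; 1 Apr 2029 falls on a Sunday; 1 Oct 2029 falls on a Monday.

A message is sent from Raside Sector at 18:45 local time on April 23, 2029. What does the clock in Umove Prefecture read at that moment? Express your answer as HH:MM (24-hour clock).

1 October 2028 is a Sunday, so the first Saturday is October 7 and the third is October 21.
1 April 2029 is a Sunday, so the first Sunday is April 1 and the fourth is April 22.
April 23, 2029 does not fall between 21 October 2028 and 22 April 2029, so daylight saving is not in effect and Raside Sector is at UTC−11:30.
18:45 Raside Sector + 11h30m = 06:15 UTC (rolling into the next day, 24 April 2029).
1 April 2029 is a Sunday, so Mondays fall on 2, 9, 16, 23, 30; the last is April 30.
1 October 2029 is a Monday, so the first Monday is October 1 and the second is October 8.
At the standard offset (UTC+09:00), 06:15 UTC + 9h = 15:15 Umove Prefecture standard time.
The standard-time date in Umove Prefecture, April 24, 2029, is outside the daylight-saving period (30 April – 8 October), so Umove Prefecture is on standard time, UTC+09:00.
06:15 UTC + 9h = 15:15 Umove Prefecture.

15:15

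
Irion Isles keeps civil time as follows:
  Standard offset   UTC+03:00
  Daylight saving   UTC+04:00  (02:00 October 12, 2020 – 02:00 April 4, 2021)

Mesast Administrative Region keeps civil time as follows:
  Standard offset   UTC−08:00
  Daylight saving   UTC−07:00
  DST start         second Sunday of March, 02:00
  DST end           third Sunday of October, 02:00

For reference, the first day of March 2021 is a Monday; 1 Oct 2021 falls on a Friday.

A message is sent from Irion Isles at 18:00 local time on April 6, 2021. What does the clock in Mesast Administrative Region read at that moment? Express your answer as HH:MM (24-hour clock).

April 6, 2021 does not fall between 12 October 2020 and 4 April 2021, so daylight saving is not in effect and Irion Isles is at UTC+03:00.
18:00 Irion Isles − 3h = 15:00 UTC.
1 March 2021 is a Monday, so the first Sunday is March 7 and the second is March 14.
1 October 2021 is a Friday, so the first Sunday is October 3 and the third is October 17.
At the standard offset (UTC−08:00), 15:00 UTC − 8h = 07:00 Mesast Administrative Region standard time.
The standard-time date in Mesast Administrative Region, April 6, 2021, falls between 14 March and 17 October, so daylight saving is in effect and Mesast Administrative Region is at UTC−07:00.
15:00 UTC − 7h = 08:00 Mesast Administrative Region.

08:00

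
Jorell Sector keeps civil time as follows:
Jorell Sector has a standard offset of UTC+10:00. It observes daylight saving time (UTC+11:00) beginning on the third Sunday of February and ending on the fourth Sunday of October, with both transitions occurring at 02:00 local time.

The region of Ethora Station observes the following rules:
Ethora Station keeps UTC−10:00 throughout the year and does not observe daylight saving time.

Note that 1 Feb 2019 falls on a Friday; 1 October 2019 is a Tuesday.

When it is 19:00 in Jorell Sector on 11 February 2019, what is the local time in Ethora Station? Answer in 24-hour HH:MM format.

1 February 2019 is a Friday, so the first Sunday is February 3 and the third is February 17.
1 October 2019 is a Tuesday, so the first Sunday is October 6 and the fourth is October 27.
11 February 2019 is outside the daylight-saving period (17 February – 27 October), so Jorell Sector is on standard time, UTC+10:00.
19:00 Jorell Sector − 10h = 09:00 UTC.
Ethora Station stays on UTC−10:00 all year.
09:00 UTC − 10h = 23:00 Ethora Station (rolling into the previous day, 10 February 2019).

23:00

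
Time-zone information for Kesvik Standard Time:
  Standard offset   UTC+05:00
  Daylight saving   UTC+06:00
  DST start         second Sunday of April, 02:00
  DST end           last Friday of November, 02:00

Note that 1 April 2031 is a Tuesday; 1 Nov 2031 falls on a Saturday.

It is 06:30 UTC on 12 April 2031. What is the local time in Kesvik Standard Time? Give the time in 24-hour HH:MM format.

1 April 2031 is a Tuesday, so the first Sunday is April 6 and the second is April 13.
1 November 2031 is a Saturday, so Fridays fall on 7, 14, 21, 28; the last is November 28.
At the standard offset (UTC+05:00), 06:30 UTC + 5h = 11:30 Kesvik Standard Time standard time.
Daylight saving runs 13 April – 28 November; the standard-time date in Kesvik Standard Time, 12 April 2031, is outside that window, so Kesvik Standard Time is on standard time at UTC+05:00.
06:30 UTC + 5h = 11:30 local.

11:30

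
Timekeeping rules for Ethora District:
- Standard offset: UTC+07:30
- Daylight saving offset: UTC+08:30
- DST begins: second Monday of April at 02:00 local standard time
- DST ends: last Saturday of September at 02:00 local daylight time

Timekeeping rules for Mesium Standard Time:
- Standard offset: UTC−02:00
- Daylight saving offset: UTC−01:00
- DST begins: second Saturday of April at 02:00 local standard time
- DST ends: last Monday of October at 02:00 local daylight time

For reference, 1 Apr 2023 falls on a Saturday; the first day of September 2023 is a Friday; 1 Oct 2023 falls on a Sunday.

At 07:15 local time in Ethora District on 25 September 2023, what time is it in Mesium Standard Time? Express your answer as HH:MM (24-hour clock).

1 April 2023 is a Saturday, so the first Monday is April 3 and the second is April 10.
1 September 2023 is a Friday, so Saturdays fall on 2, 9, 16, 23, 30; the last is September 30.
25 September 2023 falls between 10 April and 30 September, so daylight saving is in effect and Ethora District is at UTC+08:30.
07:15 Ethora District − 8h30m = 22:45 UTC (rolling into the previous day, 24 September 2023).
1 April 2023 is a Saturday, so the first Saturday is April 1 and the second is April 8.
1 October 2023 is a Sunday, so Mondays fall on 2, 9, 16, 23, 30; the last is October 30.
At the standard offset (UTC−02:00), 22:45 UTC − 2h = 20:45 Mesium Standard Time standard time.
The standard-time date in Mesium Standard Time, 24 September 2023, lies within the daylight-saving period (8 April – 30 October), so Mesium Standard Time is on daylight time, UTC−01:00.
22:45 UTC − 1h = 21:45 Mesium Standard Time.

21:45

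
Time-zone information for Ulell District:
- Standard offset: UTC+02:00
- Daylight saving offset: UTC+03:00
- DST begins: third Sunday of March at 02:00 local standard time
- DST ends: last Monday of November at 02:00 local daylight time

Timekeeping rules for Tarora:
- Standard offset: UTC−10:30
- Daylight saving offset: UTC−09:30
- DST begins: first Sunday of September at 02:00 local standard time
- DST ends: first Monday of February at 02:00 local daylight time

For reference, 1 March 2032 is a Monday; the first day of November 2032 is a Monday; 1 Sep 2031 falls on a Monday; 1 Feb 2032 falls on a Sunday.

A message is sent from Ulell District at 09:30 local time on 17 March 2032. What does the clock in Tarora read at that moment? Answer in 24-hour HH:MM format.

21:00

1 March 2032 is a Monday, so the first Sunday is March 7 and the third is March 21.
1 November 2032 is a Monday, so Mondays fall on 1, 8, 15, 22, 29; the last is November 29.
Daylight saving runs 21 March – 29 November; 17 March 2032 is outside that window, so Ulell District is on standard time at UTC+02:00.
09:30 Ulell District − 2h = 07:30 UTC.
1 September 2031 is a Monday, so the first Sunday is September 7.
1 February 2032 is a Sunday, so the first Monday is February 2.
At the standard offset (UTC−10:30), 07:30 UTC − 10h30m = 21:00 Tarora standard time (rolling into the previous day, 16 March 2032).
The standard-time date in Tarora, 16 March 2032, is outside the daylight-saving period (7 September 2031 – 2 February 2032), so Tarora is on standard time, UTC−10:30.
07:30 UTC − 10h30m = 21:00 Tarora (rolling into the previous day, 16 March 2032).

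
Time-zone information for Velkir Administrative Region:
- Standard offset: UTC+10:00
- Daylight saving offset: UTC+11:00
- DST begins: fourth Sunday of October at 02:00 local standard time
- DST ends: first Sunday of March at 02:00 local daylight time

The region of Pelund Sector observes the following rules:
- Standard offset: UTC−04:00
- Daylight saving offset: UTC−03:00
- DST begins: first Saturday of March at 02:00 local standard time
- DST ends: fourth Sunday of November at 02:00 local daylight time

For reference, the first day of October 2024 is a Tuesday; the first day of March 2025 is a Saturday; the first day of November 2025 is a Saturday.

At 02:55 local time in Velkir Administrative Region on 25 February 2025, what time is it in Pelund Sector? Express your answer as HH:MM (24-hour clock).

1 October 2024 is a Tuesday, so the first Sunday is October 6 and the fourth is October 27.
1 March 2025 is a Saturday, so the first Sunday is March 2.
25 February 2025 lies within the daylight-saving period (27 October 2024 – 2 March 2025), so Velkir Administrative Region is on daylight time, UTC+11:00.
02:55 Velkir Administrative Region − 11h = 15:55 UTC (rolling into the previous day, 24 February 2025).
1 March 2025 is a Saturday, so the first Saturday is March 1.
1 November 2025 is a Saturday, so the first Sunday is November 2 and the fourth is November 23.
At the standard offset (UTC−04:00), 15:55 UTC − 4h = 11:55 Pelund Sector standard time.
The standard-time date in Pelund Sector, 24 February 2025, is outside the daylight-saving period (1 March – 23 November), so Pelund Sector is on standard time, UTC−04:00.
15:55 UTC − 4h = 11:55 Pelund Sector.

11:55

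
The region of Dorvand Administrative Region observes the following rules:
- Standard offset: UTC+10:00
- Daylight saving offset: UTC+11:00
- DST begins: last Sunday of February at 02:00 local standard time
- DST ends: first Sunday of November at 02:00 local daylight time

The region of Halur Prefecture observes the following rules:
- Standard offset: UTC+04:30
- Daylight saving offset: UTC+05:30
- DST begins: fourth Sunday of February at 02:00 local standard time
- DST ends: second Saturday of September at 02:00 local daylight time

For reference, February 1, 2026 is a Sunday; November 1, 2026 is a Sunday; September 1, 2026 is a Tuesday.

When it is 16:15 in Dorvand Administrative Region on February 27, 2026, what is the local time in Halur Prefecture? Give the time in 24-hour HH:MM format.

1 February 2026 is a Sunday, so Sundays fall on 1, 8, 15, 22; the last is February 22.
1 November 2026 is a Sunday, so the first Sunday is November 1.
February 27, 2026 falls between 22 February and 1 November, so daylight saving is in effect and Dorvand Administrative Region is at UTC+11:00.
16:15 Dorvand Administrative Region − 11h = 05:15 UTC.
1 February 2026 is a Sunday, so the first Sunday is February 1 and the fourth is February 22.
1 September 2026 is a Tuesday, so the first Saturday is September 5 and the second is September 12.
At the standard offset (UTC+04:30), 05:15 UTC + 4h30m = 09:45 Halur Prefecture standard time.
Daylight saving runs 22 February – 12 September; the standard-time date in Halur Prefecture, February 27, 2026, is inside that window, so Halur Prefecture is at UTC+05:30.
05:15 UTC + 5h30m = 10:45 Halur Prefecture.

10:45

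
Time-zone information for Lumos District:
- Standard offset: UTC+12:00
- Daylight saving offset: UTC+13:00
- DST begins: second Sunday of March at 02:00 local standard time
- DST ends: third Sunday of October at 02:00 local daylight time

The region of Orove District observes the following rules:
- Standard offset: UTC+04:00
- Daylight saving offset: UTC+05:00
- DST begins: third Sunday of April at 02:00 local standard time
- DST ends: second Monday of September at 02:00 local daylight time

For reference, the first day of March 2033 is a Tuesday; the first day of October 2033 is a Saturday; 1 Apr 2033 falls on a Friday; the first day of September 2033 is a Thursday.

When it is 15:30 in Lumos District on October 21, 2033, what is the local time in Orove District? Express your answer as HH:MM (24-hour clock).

07:30

1 March 2033 is a Tuesday, so the first Sunday is March 6 and the second is March 13.
1 October 2033 is a Saturday, so the first Sunday is October 2 and the third is October 16.
Daylight saving runs 13 March – 16 October; October 21, 2033 is outside that window, so Lumos District is on standard time at UTC+12:00.
15:30 Lumos District − 12h = 03:30 UTC.
1 April 2033 is a Friday, so the first Sunday is April 3 and the third is April 17.
1 September 2033 is a Thursday, so the first Monday is September 5 and the second is September 12.
At the standard offset (UTC+04:00), 03:30 UTC + 4h = 07:30 Orove District standard time.
The standard-time date in Orove District, October 21, 2033, is outside the daylight-saving period (17 April – 12 September), so Orove District is on standard time, UTC+04:00.
03:30 UTC + 4h = 07:30 Orove District.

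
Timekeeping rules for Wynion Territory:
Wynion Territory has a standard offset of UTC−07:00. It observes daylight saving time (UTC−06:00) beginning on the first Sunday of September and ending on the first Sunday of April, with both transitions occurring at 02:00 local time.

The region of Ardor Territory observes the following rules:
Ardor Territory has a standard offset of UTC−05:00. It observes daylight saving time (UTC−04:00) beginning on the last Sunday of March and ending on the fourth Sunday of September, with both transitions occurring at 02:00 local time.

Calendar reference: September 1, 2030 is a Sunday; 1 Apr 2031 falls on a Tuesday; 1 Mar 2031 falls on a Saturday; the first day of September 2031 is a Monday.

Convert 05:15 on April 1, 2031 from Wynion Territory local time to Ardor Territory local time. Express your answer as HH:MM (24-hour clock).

07:15

1 September 2030 is a Sunday, so the first Sunday is September 1.
1 April 2031 is a Tuesday, so the first Sunday is April 6.
April 1, 2031 falls between 1 September 2030 and 6 April 2031, so daylight saving is in effect and Wynion Territory is at UTC−06:00.
05:15 Wynion Territory + 6h = 11:15 UTC.
1 March 2031 is a Saturday, so Sundays fall on 2, 9, 16, 23, 30; the last is March 30.
1 September 2031 is a Monday, so the first Sunday is September 7 and the fourth is September 28.
At the standard offset (UTC−05:00), 11:15 UTC − 5h = 06:15 Ardor Territory standard time.
The standard-time date in Ardor Territory, April 1, 2031, falls between 30 March and 28 September, so daylight saving is in effect and Ardor Territory is at UTC−04:00.
11:15 UTC − 4h = 07:15 Ardor Territory.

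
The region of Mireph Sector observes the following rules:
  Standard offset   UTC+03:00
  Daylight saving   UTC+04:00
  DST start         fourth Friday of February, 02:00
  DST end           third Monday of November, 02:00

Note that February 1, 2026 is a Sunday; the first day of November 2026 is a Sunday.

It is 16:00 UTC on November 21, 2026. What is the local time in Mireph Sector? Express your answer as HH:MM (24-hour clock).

1 February 2026 is a Sunday, so the first Friday is February 6 and the fourth is February 27.
1 November 2026 is a Sunday, so the first Monday is November 2 and the third is November 16.
At the standard offset (UTC+03:00), 16:00 UTC + 3h = 19:00 Mireph Sector standard time.
The standard-time date in Mireph Sector, November 21, 2026, does not fall between 27 February and 16 November, so daylight saving is not in effect and Mireph Sector is at UTC+03:00.
16:00 UTC + 3h = 19:00 local.

19:00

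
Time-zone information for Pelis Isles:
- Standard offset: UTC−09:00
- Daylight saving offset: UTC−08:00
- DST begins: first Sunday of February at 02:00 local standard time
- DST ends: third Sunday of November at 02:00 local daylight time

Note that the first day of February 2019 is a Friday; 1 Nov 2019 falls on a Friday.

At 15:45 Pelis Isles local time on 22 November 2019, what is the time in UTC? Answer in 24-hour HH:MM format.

1 February 2019 is a Friday, so the first Sunday is February 3.
1 November 2019 is a Friday, so the first Sunday is November 3 and the third is November 17.
Daylight saving runs 3 February – 17 November; 22 November 2019 is outside that window, so Pelis Isles is on standard time at UTC−09:00.
15:45 local + 9h = 00:45 UTC (rolling into the next day, 23 November 2019).

00:45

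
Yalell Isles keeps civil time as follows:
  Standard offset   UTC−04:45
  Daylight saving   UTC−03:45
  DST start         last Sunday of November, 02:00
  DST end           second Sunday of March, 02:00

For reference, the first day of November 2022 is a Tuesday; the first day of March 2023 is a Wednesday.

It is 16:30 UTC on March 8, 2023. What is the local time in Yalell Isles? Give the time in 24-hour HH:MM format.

1 November 2022 is a Tuesday, so Sundays fall on 6, 13, 20, 27; the last is November 27.
1 March 2023 is a Wednesday, so the first Sunday is March 5 and the second is March 12.
At the standard offset (UTC−04:45), 16:30 UTC − 4h45m = 11:45 Yalell Isles standard time.
The standard-time date in Yalell Isles, March 8, 2023, falls between 27 November 2022 and 12 March 2023, so daylight saving is in effect and Yalell Isles is at UTC−03:45.
16:30 UTC − 3h45m = 12:45 local.

12:45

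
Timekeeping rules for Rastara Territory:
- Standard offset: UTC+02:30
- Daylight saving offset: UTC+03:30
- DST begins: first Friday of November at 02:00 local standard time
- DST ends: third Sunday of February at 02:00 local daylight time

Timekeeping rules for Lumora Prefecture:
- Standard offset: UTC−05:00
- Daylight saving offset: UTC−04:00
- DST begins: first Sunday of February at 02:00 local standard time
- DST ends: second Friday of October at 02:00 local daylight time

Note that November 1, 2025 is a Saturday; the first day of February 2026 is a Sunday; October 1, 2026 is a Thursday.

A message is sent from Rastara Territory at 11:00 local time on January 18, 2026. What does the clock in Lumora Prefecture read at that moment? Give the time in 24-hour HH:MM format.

02:30

1 November 2025 is a Saturday, so the first Friday is November 7.
1 February 2026 is a Sunday, so the first Sunday is February 1 and the third is February 15.
Daylight saving runs 7 November 2025 – 15 February 2026; January 18, 2026 is inside that window, so Rastara Territory is at UTC+03:30.
11:00 Rastara Territory − 3h30m = 07:30 UTC.
1 February 2026 is a Sunday, so the first Sunday is February 1.
1 October 2026 is a Thursday, so the first Friday is October 2 and the second is October 9.
At the standard offset (UTC−05:00), 07:30 UTC − 5h = 02:30 Lumora Prefecture standard time.
The standard-time date in Lumora Prefecture, January 18, 2026, is outside the daylight-saving period (1 February – 9 October), so Lumora Prefecture is on standard time, UTC−05:00.
07:30 UTC − 5h = 02:30 Lumora Prefecture.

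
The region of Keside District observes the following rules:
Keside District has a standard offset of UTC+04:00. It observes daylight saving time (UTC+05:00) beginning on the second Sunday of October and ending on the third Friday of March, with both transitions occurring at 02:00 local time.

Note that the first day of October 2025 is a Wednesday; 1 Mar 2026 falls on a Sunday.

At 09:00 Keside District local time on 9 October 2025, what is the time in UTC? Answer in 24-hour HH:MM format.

05:00

1 October 2025 is a Wednesday, so the first Sunday is October 5 and the second is October 12.
1 March 2026 is a Sunday, so the first Friday is March 6 and the third is March 20.
9 October 2025 is outside the daylight-saving period (12 October 2025 – 20 March 2026), so Keside District is on standard time, UTC+04:00.
09:00 local − 4h = 05:00 UTC.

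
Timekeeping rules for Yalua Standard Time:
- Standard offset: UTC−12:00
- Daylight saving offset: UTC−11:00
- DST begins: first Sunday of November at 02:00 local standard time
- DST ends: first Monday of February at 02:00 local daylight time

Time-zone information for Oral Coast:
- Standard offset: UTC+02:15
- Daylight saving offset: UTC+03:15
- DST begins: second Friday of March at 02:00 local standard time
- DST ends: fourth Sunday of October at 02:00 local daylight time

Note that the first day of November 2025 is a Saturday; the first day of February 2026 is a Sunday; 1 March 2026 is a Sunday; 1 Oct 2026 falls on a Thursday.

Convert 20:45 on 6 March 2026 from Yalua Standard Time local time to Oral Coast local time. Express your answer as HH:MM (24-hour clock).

11:00

1 November 2025 is a Saturday, so the first Sunday is November 2.
1 February 2026 is a Sunday, so the first Monday is February 2.
6 March 2026 does not fall between 2 November 2025 and 2 February 2026, so daylight saving is not in effect and Yalua Standard Time is at UTC−12:00.
20:45 Yalua Standard Time + 12h = 08:45 UTC (rolling into the next day, 7 March 2026).
1 March 2026 is a Sunday, so the first Friday is March 6 and the second is March 13.
1 October 2026 is a Thursday, so the first Sunday is October 4 and the fourth is October 25.
At the standard offset (UTC+02:15), 08:45 UTC + 2h15m = 11:00 Oral Coast standard time.
The standard-time date in Oral Coast, 7 March 2026, is outside the daylight-saving period (13 March – 25 October), so Oral Coast is on standard time, UTC+02:15.
08:45 UTC + 2h15m = 11:00 Oral Coast.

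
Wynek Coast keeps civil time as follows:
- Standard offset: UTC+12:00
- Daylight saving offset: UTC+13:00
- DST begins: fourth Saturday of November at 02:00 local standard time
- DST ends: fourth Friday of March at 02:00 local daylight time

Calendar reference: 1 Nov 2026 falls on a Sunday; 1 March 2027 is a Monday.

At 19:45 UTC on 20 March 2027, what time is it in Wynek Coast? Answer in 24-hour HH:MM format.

08:45

1 November 2026 is a Sunday, so the first Saturday is November 7 and the fourth is November 28.
1 March 2027 is a Monday, so the first Friday is March 5 and the fourth is March 26.
At the standard offset (UTC+12:00), 19:45 UTC + 12h = 07:45 Wynek Coast standard time (rolling into the next day, 21 March 2027).
The standard-time date in Wynek Coast, 21 March 2027, lies within the daylight-saving period (28 November 2026 – 26 March 2027), so Wynek Coast is on daylight time, UTC+13:00.
19:45 UTC + 13h = 08:45 local (rolling into the next day, 21 March 2027).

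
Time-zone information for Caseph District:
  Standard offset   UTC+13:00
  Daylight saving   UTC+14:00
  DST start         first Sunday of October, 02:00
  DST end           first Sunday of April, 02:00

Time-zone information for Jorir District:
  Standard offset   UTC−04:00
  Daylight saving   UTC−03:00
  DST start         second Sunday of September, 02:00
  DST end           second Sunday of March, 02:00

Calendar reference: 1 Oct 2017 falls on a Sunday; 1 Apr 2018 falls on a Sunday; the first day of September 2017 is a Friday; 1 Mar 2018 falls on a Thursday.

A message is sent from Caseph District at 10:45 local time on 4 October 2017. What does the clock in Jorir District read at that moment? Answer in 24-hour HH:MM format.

17:45

1 October 2017 is a Sunday, so the first Sunday is October 1.
1 April 2018 is a Sunday, so the first Sunday is April 1.
4 October 2017 lies within the daylight-saving period (1 October 2017 – 1 April 2018), so Caseph District is on daylight time, UTC+14:00.
10:45 Caseph District − 14h = 20:45 UTC (rolling into the previous day, 3 October 2017).
1 September 2017 is a Friday, so the first Sunday is September 3 and the second is September 10.
1 March 2018 is a Thursday, so the first Sunday is March 4 and the second is March 11.
At the standard offset (UTC−04:00), 20:45 UTC − 4h = 16:45 Jorir District standard time.
The standard-time date in Jorir District, 3 October 2017, falls between 10 September 2017 and 11 March 2018, so daylight saving is in effect and Jorir District is at UTC−03:00.
20:45 UTC − 3h = 17:45 Jorir District.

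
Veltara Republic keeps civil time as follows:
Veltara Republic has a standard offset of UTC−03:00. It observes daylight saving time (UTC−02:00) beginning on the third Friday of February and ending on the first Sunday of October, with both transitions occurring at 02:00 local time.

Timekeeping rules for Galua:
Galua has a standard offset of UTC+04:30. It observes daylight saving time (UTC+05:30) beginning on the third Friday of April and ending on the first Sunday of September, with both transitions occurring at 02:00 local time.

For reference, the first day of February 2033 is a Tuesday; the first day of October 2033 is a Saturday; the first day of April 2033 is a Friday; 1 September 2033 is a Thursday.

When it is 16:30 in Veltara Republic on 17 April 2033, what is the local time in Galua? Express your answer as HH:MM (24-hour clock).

1 February 2033 is a Tuesday, so the first Friday is February 4 and the third is February 18.
1 October 2033 is a Saturday, so the first Sunday is October 2.
17 April 2033 lies within the daylight-saving period (18 February – 2 October), so Veltara Republic is on daylight time, UTC−02:00.
16:30 Veltara Republic + 2h = 18:30 UTC.
1 April 2033 is a Friday, so the first Friday is April 1 and the third is April 15.
1 September 2033 is a Thursday, so the first Sunday is September 4.
At the standard offset (UTC+04:30), 18:30 UTC + 4h30m = 23:00 Galua standard time.
The standard-time date in Galua, 17 April 2033, lies within the daylight-saving period (15 April – 4 September), so Galua is on daylight time, UTC+05:30.
18:30 UTC + 5h30m = 00:00 Galua (rolling into the next day, 18 April 2033).

00:00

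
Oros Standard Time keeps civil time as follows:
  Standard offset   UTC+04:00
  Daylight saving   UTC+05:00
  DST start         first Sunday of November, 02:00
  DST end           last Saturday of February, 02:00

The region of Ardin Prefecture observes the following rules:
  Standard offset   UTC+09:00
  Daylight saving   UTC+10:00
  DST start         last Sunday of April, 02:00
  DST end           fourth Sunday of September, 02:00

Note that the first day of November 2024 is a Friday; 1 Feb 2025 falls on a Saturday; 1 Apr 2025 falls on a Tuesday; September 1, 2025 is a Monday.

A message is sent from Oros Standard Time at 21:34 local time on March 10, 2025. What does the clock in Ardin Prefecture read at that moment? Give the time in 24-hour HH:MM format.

1 November 2024 is a Friday, so the first Sunday is November 3.
1 February 2025 is a Saturday, so Saturdays fall on 1, 8, 15, 22; the last is February 22.
March 10, 2025 does not fall between 3 November 2024 and 22 February 2025, so daylight saving is not in effect and Oros Standard Time is at UTC+04:00.
21:34 Oros Standard Time − 4h = 17:34 UTC.
1 April 2025 is a Tuesday, so Sundays fall on 6, 13, 20, 27; the last is April 27.
1 September 2025 is a Monday, so the first Sunday is September 7 and the fourth is September 28.
At the standard offset (UTC+09:00), 17:34 UTC + 9h = 02:34 Ardin Prefecture standard time (rolling into the next day, 11 March 2025).
Daylight saving runs 27 April – 28 September; the standard-time date in Ardin Prefecture, March 11, 2025, is outside that window, so Ardin Prefecture is on standard time at UTC+09:00.
17:34 UTC + 9h = 02:34 Ardin Prefecture (rolling into the next day, 11 March 2025).

02:34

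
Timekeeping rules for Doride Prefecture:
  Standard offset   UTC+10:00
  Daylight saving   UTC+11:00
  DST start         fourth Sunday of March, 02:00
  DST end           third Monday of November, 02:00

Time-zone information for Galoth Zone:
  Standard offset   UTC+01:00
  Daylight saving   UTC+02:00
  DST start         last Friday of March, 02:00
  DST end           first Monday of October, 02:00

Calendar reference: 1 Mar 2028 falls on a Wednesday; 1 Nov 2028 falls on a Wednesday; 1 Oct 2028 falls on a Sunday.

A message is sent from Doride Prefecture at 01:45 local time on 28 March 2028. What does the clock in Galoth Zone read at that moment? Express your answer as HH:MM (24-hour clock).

1 March 2028 is a Wednesday, so the first Sunday is March 5 and the fourth is March 26.
1 November 2028 is a Wednesday, so the first Monday is November 6 and the third is November 20.
28 March 2028 lies within the daylight-saving period (26 March – 20 November), so Doride Prefecture is on daylight time, UTC+11:00.
01:45 Doride Prefecture − 11h = 14:45 UTC (rolling into the previous day, 27 March 2028).
1 March 2028 is a Wednesday, so Fridays fall on 3, 10, 17, 24, 31; the last is March 31.
1 October 2028 is a Sunday, so the first Monday is October 2.
At the standard offset (UTC+01:00), 14:45 UTC + 1h = 15:45 Galoth Zone standard time.
The standard-time date in Galoth Zone, 27 March 2028, is outside the daylight-saving period (31 March – 2 October), so Galoth Zone is on standard time, UTC+01:00.
14:45 UTC + 1h = 15:45 Galoth Zone.

15:45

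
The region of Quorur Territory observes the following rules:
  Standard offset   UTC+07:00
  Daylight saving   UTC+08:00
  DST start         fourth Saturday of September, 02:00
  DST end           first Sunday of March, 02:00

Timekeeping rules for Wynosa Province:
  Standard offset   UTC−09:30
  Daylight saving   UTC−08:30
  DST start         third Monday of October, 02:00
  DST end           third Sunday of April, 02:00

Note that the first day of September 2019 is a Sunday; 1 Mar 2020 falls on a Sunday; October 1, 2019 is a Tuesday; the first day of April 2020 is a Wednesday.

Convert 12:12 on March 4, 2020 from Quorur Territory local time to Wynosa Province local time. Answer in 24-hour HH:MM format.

1 September 2019 is a Sunday, so the first Saturday is September 7 and the fourth is September 28.
1 March 2020 is a Sunday, so the first Sunday is March 1.
March 4, 2020 is outside the daylight-saving period (28 September 2019 – 1 March 2020), so Quorur Territory is on standard time, UTC+07:00.
12:12 Quorur Territory − 7h = 05:12 UTC.
1 October 2019 is a Tuesday, so the first Monday is October 7 and the third is October 21.
1 April 2020 is a Wednesday, so the first Sunday is April 5 and the third is April 19.
At the standard offset (UTC−09:30), 05:12 UTC − 9h30m = 19:42 Wynosa Province standard time (rolling into the previous day, 3 March 2020).
The standard-time date in Wynosa Province, March 3, 2020, lies within the daylight-saving period (21 October 2019 – 19 April 2020), so Wynosa Province is on daylight time, UTC−08:30.
05:12 UTC − 8h30m = 20:42 Wynosa Province (rolling into the previous day, 3 March 2020).

20:42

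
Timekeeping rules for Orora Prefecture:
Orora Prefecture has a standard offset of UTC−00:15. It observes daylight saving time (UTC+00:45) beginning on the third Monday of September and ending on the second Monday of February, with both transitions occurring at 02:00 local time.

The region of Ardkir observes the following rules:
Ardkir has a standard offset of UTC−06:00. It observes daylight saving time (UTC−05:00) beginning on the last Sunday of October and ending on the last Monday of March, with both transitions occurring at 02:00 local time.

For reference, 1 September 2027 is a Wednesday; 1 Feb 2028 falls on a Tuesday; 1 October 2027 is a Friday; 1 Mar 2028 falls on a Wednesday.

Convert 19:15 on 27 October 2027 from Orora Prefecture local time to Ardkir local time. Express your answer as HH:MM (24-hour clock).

12:30

1 September 2027 is a Wednesday, so the first Monday is September 6 and the third is September 20.
1 February 2028 is a Tuesday, so the first Monday is February 7 and the second is February 14.
Daylight saving runs 20 September 2027 – 14 February 2028; 27 October 2027 is inside that window, so Orora Prefecture is at UTC+00:45.
19:15 Orora Prefecture − 0h45m = 18:30 UTC.
1 October 2027 is a Friday, so Sundays fall on 3, 10, 17, 24, 31; the last is October 31.
1 March 2028 is a Wednesday, so Mondays fall on 6, 13, 20, 27; the last is March 27.
At the standard offset (UTC−06:00), 18:30 UTC − 6h = 12:30 Ardkir standard time.
The standard-time date in Ardkir, 27 October 2027, is outside the daylight-saving period (31 October 2027 – 27 March 2028), so Ardkir is on standard time, UTC−06:00.
18:30 UTC − 6h = 12:30 Ardkir.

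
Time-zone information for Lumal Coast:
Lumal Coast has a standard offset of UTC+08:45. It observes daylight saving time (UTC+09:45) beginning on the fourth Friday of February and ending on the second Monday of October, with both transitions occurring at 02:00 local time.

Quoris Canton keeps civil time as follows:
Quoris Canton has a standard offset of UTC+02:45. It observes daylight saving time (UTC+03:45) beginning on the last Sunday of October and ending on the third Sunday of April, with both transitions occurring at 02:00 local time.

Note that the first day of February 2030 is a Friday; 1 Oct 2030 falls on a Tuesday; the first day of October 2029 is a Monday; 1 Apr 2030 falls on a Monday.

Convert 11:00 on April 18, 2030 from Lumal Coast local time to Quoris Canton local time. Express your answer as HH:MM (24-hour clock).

1 February 2030 is a Friday, so the first Friday is February 1 and the fourth is February 22.
1 October 2030 is a Tuesday, so the first Monday is October 7 and the second is October 14.
April 18, 2030 falls between 22 February and 14 October, so daylight saving is in effect and Lumal Coast is at UTC+09:45.
11:00 Lumal Coast − 9h45m = 01:15 UTC.
1 October 2029 is a Monday, so Sundays fall on 7, 14, 21, 28; the last is October 28.
1 April 2030 is a Monday, so the first Sunday is April 7 and the third is April 21.
At the standard offset (UTC+02:45), 01:15 UTC + 2h45m = 04:00 Quoris Canton standard time.
The standard-time date in Quoris Canton, April 18, 2030, falls between 28 October 2029 and 21 April 2030, so daylight saving is in effect and Quoris Canton is at UTC+03:45.
01:15 UTC + 3h45m = 05:00 Quoris Canton.

05:00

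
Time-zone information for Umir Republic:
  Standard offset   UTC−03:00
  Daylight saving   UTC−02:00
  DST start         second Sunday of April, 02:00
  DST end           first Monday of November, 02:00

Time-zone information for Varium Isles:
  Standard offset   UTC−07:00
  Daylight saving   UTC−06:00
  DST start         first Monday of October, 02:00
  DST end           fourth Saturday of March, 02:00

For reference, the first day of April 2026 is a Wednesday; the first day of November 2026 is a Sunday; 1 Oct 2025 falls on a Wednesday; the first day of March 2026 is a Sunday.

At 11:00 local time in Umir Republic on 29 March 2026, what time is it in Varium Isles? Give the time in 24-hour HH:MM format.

07:00

1 April 2026 is a Wednesday, so the first Sunday is April 5 and the second is April 12.
1 November 2026 is a Sunday, so the first Monday is November 2.
Daylight saving runs 12 April – 2 November; 29 March 2026 is outside that window, so Umir Republic is on standard time at UTC−03:00.
11:00 Umir Republic + 3h = 14:00 UTC.
1 October 2025 is a Wednesday, so the first Monday is October 6.
1 March 2026 is a Sunday, so the first Saturday is March 7 and the fourth is March 28.
At the standard offset (UTC−07:00), 14:00 UTC − 7h = 07:00 Varium Isles standard time.
The standard-time date in Varium Isles, 29 March 2026, does not fall between 6 October 2025 and 28 March 2026, so daylight saving is not in effect and Varium Isles is at UTC−07:00.
14:00 UTC − 7h = 07:00 Varium Isles.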